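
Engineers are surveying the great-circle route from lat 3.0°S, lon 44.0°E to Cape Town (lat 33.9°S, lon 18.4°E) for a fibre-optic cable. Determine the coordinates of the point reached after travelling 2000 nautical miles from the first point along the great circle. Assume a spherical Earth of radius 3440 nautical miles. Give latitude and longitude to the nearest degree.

Convert each endpoint to a unit vector on the sphere (x = cos φ cos λ, y = cos φ sin λ, z = sin φ).
The central angle between the endpoints is δ = arccos(p₁·p₂) ≈ 0.681 rad (39.0°). The total great-circle distance is δ·R ≈ 0.681 × 3440 ≈ 2344 nmi, so the target fraction is f = 2000/2344 ≈ 0.853.
Interpolate at f ≈ 0.853 with slerp weights a = sin((1−f)δ)/sin δ ≈ 0.158, b = sin(fδ)/sin δ ≈ 0.872.
p = a·p₁ + b·p₂ ≈ (0.801, 0.338, -0.495); φ = arcsin(p_z) ≈ -29.64°, λ = atan2(p_y, p_x) ≈ 22.91°.

≈ lat 30°S, lon 23°E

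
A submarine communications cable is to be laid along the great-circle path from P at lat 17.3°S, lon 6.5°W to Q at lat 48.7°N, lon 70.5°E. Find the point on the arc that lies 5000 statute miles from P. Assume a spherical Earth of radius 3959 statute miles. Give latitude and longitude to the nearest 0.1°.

Write both endpoints as unit vectors p₁, p₂ with components (cos φ cos λ, cos φ sin λ, sin φ).
The central angle between the endpoints is δ = arccos(p₁·p₂) ≈ 1.653 rad (94.7°). The total great-circle distance is δ·R ≈ 1.653 × 3959 ≈ 6542 mi, so the target fraction is f = 5000/6542 ≈ 0.764.
Interpolate at f ≈ 0.764 with slerp weights a = sin((1−f)δ)/sin δ ≈ 0.381, b = sin(fδ)/sin δ ≈ 0.956.
p = a·p₁ + b·p₂ ≈ (0.572, 0.554, 0.605); φ = arcsin(p_z) ≈ 37.23°, λ = atan2(p_y, p_x) ≈ 44.06°.

≈ lat 37.2°N, lon 44.1°E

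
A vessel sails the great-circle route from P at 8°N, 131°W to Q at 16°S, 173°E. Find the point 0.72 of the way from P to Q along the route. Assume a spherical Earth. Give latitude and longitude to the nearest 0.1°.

From cos δ = sin φ₁ sin φ₂ + cos φ₁ cos φ₂ cos Δλ, the central angle is δ ≈ 1.054 rad (60.4°).
Interpolate at f = 0.72 with slerp weights a = sin((1−f)δ)/sin δ ≈ 0.335, b = sin(fδ)/sin δ ≈ 0.791.
p = a·p₁ + b·p₂ ≈ (-0.973, -0.157, -0.172); φ = arcsin(p_z) ≈ -9.88°, λ = atan2(p_y, p_x) ≈ -170.81°.

≈ 9.9°S, 170.8°W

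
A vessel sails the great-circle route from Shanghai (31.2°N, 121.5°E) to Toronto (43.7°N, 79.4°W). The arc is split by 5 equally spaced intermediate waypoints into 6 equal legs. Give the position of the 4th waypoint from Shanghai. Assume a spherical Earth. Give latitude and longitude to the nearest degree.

≈ 73°N, 117°W

The haversine formula gives a central angle δ ≈ 1.792 rad (102.7°) between the endpoints.
Interpolate at f = 4/6 with slerp weights a = sin((1−f)δ)/sin δ ≈ 0.577, b = sin(fδ)/sin δ ≈ 0.954.
p = a·p₁ + b·p₂ ≈ (-0.131, -0.257, 0.957); φ = arcsin(p_z) ≈ 73.23°, λ = atan2(p_y, p_x) ≈ -116.99°.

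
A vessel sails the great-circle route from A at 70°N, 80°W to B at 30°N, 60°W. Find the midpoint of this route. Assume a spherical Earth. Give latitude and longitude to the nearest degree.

≈ 50°N, 66°W

Convert each endpoint to a unit vector on the sphere (x = cos φ cos λ, y = cos φ sin λ, z = sin φ).
The central angle between the endpoints is δ = arccos(p₁·p₂) ≈ 0.725 rad (41.6°).
Interpolate at f = 1/2 with slerp weights a = sin((1−f)δ)/sin δ ≈ 0.535, b = sin(fδ)/sin δ ≈ 0.535.
p = a·p₁ + b·p₂ ≈ (0.263, -0.581, 0.770); φ = arcsin(p_z) ≈ 50.35°, λ = atan2(p_y, p_x) ≈ -65.63°.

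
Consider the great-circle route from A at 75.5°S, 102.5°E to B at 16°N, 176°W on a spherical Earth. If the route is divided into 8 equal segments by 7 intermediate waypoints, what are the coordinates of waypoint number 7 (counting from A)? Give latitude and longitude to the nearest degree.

Convert each endpoint to a unit vector on the sphere (x = cos φ cos λ, y = cos φ sin λ, z = sin φ).
The central angle between the endpoints is δ = arccos(p₁·p₂) ≈ 1.804 rad (103.4°).
Interpolate at f = 7/8 with slerp weights a = sin((1−f)δ)/sin δ ≈ 0.230, b = sin(fδ)/sin δ ≈ 1.028.
p = a·p₁ + b·p₂ ≈ (-0.998, -0.013, 0.061); φ = arcsin(p_z) ≈ 3.48°, λ = atan2(p_y, p_x) ≈ -179.27°.

≈ 3°N, 179°W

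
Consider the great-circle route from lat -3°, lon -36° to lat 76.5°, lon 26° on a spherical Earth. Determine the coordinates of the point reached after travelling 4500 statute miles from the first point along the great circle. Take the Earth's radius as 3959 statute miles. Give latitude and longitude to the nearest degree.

Write both endpoints as unit vectors p₁, p₂ with components (cos φ cos λ, cos φ sin λ, sin φ).
The central angle between the endpoints is δ = arccos(p₁·p₂) ≈ 1.512 rad (86.6°). The total great-circle distance is δ·R ≈ 1.512 × 3959 ≈ 5987 mi, so the target fraction is f = 4500/5987 ≈ 0.752.
Interpolate at f ≈ 0.752 with slerp weights a = sin((1−f)δ)/sin δ ≈ 0.367, b = sin(fδ)/sin δ ≈ 0.909.
p = a·p₁ + b·p₂ ≈ (0.488, -0.123, 0.864); φ = arcsin(p_z) ≈ 59.82°, λ = atan2(p_y, p_x) ≈ -14.12°.

≈ lat 60°, lon -14°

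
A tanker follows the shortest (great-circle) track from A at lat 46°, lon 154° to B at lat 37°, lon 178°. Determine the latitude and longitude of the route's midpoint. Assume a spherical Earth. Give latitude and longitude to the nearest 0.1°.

From cos δ = sin φ₁ sin φ₂ + cos φ₁ cos φ₂ cos Δλ, the central angle is δ ≈ 0.349 rad (20.0°).
Interpolate at f = 1/2 with slerp weights a = sin((1−f)δ)/sin δ ≈ 0.508, b = sin(fδ)/sin δ ≈ 0.508.
p = a·p₁ + b·p₂ ≈ (-0.722, 0.169, 0.671); φ = arcsin(p_z) ≈ 42.13°, λ = atan2(p_y, p_x) ≈ 166.85°.

≈ lat 42.1°, lon 166.8°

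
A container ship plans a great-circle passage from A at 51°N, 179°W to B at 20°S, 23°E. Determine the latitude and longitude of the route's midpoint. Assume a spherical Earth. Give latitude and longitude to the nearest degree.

≈ 46°N, 56°E

Convert each endpoint to a unit vector on the sphere (x = cos φ cos λ, y = cos φ sin λ, z = sin φ).
The central angle between the endpoints is δ = arccos(p₁·p₂) ≈ 2.522 rad (144.5°).
Interpolate at f = 1/2 with slerp weights a = sin((1−f)δ)/sin δ ≈ 1.640, b = sin(fδ)/sin δ ≈ 1.640.
p = a·p₁ + b·p₂ ≈ (0.387, 0.584, 0.714); φ = arcsin(p_z) ≈ 45.53°, λ = atan2(p_y, p_x) ≈ 56.50°.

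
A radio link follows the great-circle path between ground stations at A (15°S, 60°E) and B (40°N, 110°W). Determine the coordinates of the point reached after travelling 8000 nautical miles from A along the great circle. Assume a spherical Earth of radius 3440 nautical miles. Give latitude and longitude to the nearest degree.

≈ (58°N, 96°W)

From cos δ = sin φ₁ sin φ₂ + cos φ₁ cos φ₂ cos Δλ, the central angle is δ ≈ 2.679 rad (153.5°). The total great-circle distance is δ·R ≈ 2.679 × 3440 ≈ 9217 nmi, so the target fraction is f = 8000/9217 ≈ 0.868.
Interpolate at f ≈ 0.868 with slerp weights a = sin((1−f)δ)/sin δ ≈ 0.777, b = sin(fδ)/sin δ ≈ 1.633.
p = a·p₁ + b·p₂ ≈ (-0.053, -0.526, 0.849); φ = arcsin(p_z) ≈ 58.09°, λ = atan2(p_y, p_x) ≈ -95.73°.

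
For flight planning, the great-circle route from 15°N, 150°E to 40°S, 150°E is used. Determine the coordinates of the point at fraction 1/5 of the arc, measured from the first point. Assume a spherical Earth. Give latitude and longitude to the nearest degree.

≈ 4°N, 150°E

Write both endpoints as unit vectors p₁, p₂ with components (cos φ cos λ, cos φ sin λ, sin φ).
The central angle between the endpoints is δ = arccos(p₁·p₂) ≈ 0.960 rad (55.0°).
Interpolate at f = 1/5 with slerp weights a = sin((1−f)δ)/sin δ ≈ 0.848, b = sin(fδ)/sin δ ≈ 0.233.
p = a·p₁ + b·p₂ ≈ (-0.864, 0.499, 0.070); φ = arcsin(p_z) ≈ 4.00°, λ = atan2(p_y, p_x) ≈ 150.00°.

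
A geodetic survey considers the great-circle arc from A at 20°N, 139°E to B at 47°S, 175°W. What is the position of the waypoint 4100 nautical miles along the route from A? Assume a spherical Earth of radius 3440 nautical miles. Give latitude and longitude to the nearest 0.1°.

Write both endpoints as unit vectors p₁, p₂ with components (cos φ cos λ, cos φ sin λ, sin φ).
The central angle between the endpoints is δ = arccos(p₁·p₂) ≈ 1.374 rad (78.8°). The total great-circle distance is δ·R ≈ 1.374 × 3440 ≈ 4728 nmi, so the target fraction is f = 4100/4728 ≈ 0.867.
Interpolate at f ≈ 0.867 with slerp weights a = sin((1−f)δ)/sin δ ≈ 0.185, b = sin(fδ)/sin δ ≈ 0.947.
p = a·p₁ + b·p₂ ≈ (-0.775, 0.058, -0.629); φ = arcsin(p_z) ≈ -39.01°, λ = atan2(p_y, p_x) ≈ 175.73°.

≈ 39.0°S, 175.7°E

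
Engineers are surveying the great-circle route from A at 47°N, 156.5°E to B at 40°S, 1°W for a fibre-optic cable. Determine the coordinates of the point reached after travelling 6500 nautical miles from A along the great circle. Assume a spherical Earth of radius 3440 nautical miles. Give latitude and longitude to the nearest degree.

Convert each endpoint to a unit vector on the sphere (x = cos φ cos λ, y = cos φ sin λ, z = sin φ).
The central angle between the endpoints is δ = arccos(p₁·p₂) ≈ 2.833 rad (162.3°). The total great-circle distance is δ·R ≈ 2.833 × 3440 ≈ 9746 nmi, so the target fraction is f = 6500/9746 ≈ 0.667.
Interpolate at f ≈ 0.667 with slerp weights a = sin((1−f)δ)/sin δ ≈ 2.666, b = sin(fδ)/sin δ ≈ 3.127.
p = a·p₁ + b·p₂ ≈ (0.728, 0.683, -0.060); φ = arcsin(p_z) ≈ -3.45°, λ = atan2(p_y, p_x) ≈ 43.20°.

≈ 3°S, 43°E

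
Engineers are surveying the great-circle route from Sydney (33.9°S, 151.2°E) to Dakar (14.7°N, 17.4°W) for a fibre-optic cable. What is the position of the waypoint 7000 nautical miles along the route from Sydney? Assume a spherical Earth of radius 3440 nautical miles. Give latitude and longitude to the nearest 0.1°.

From cos δ = sin φ₁ sin φ₂ + cos φ₁ cos φ₂ cos Δλ, the central angle is δ ≈ 2.761 rad (158.2°). The total great-circle distance is δ·R ≈ 2.761 × 3440 ≈ 9499 nmi, so the target fraction is f = 7000/9499 ≈ 0.737.
Interpolate at f ≈ 0.737 with slerp weights a = sin((1−f)δ)/sin δ ≈ 1.789, b = sin(fδ)/sin δ ≈ 2.409.
p = a·p₁ + b·p₂ ≈ (0.922, 0.019, -0.387); φ = arcsin(p_z) ≈ -22.74°, λ = atan2(p_y, p_x) ≈ 1.16°.

≈ 22.7°S, 1.2°E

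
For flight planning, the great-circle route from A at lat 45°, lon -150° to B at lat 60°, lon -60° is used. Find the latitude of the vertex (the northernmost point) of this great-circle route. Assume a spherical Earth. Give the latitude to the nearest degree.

≈ 63°

The great circle lies in the plane with unit normal n̂ = (p₁ × p₂)/|p₁ × p₂|.
Here n̂_z ≈ +0.447; the vertex latitude is φ_max = arccos|n̂_z| ≈ 63.4°.
Check via Clairaut: cos φ_max = |cos φ₁| · sin C = cos(45.0°)·sin(39.2°) ≈ 0.447, again giving ≈ 63.4°.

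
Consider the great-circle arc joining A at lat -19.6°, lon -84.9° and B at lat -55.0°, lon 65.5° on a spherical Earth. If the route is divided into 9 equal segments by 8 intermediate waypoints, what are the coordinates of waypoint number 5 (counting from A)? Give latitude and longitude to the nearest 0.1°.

Write both endpoints as unit vectors p₁, p₂ with components (cos φ cos λ, cos φ sin λ, sin φ).
The central angle between the endpoints is δ = arccos(p₁·p₂) ≈ 1.767 rad (101.2°).
Interpolate at f = 5/9 with slerp weights a = sin((1−f)δ)/sin δ ≈ 0.721, b = sin(fδ)/sin δ ≈ 0.848.
p = a·p₁ + b·p₂ ≈ (0.262, -0.234, -0.936); φ = arcsin(p_z) ≈ -69.43°, λ = atan2(p_y, p_x) ≈ -41.77°.

≈ lat -69.4°, lon -41.8°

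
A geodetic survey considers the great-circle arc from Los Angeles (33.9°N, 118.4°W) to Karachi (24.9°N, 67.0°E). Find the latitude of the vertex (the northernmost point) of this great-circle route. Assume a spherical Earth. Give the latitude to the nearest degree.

≈ 85°N

The great circle lies in the plane with unit normal n̂ = (p₁ × p₂)/|p₁ × p₂|.
Here n̂_z ≈ -0.083; the vertex latitude is φ_max = arccos|n̂_z| ≈ 85.3°.
Check via Clairaut: cos φ_max = |cos φ₁| · sin C = cos(33.9°)·sin(5.7°) ≈ 0.083, again giving ≈ 85.3°.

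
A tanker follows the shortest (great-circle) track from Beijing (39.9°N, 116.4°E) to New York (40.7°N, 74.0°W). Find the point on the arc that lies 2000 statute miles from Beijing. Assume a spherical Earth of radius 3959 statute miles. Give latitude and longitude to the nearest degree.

≈ 68°N, 127°E

The haversine formula gives a central angle δ ≈ 1.725 rad (98.8°) between the endpoints. The total great-circle distance is δ·R ≈ 1.725 × 3959 ≈ 6830 mi, so the target fraction is f = 2000/6830 ≈ 0.293.
Interpolate at f ≈ 0.293 with slerp weights a = sin((1−f)δ)/sin δ ≈ 0.950, b = sin(fδ)/sin δ ≈ 0.490.
p = a·p₁ + b·p₂ ≈ (-0.222, 0.296, 0.929); φ = arcsin(p_z) ≈ 68.28°, λ = atan2(p_y, p_x) ≈ 126.84°.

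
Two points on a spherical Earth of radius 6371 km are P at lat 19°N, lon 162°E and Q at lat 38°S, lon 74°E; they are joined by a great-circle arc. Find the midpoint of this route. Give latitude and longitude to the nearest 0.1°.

≈ lat 13.0°S, lon 123.0°E

From cos δ = sin φ₁ sin φ₂ + cos φ₁ cos φ₂ cos Δλ, the central angle is δ ≈ 1.746 rad (100.0°).
Interpolate at f = 1/2 with slerp weights a = sin((1−f)δ)/sin δ ≈ 0.778, b = sin(fδ)/sin δ ≈ 0.778.
p = a·p₁ + b·p₂ ≈ (-0.531, 0.817, -0.226); φ = arcsin(p_z) ≈ -13.05°, λ = atan2(p_y, p_x) ≈ 123.01°.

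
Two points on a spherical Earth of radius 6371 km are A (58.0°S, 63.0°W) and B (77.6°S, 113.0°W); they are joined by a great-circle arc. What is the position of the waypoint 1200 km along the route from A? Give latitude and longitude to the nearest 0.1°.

≈ (67.6°S, 73.8°W)

Write both endpoints as unit vectors p₁, p₂ with components (cos φ cos λ, cos φ sin λ, sin φ).
The central angle between the endpoints is δ = arccos(p₁·p₂) ≈ 0.448 rad (25.7°). The total great-circle distance is δ·R ≈ 0.448 × 6371 ≈ 2853 km, so the target fraction is f = 1200/2853 ≈ 0.421.
Interpolate at f ≈ 0.421 with slerp weights a = sin((1−f)δ)/sin δ ≈ 0.592, b = sin(fδ)/sin δ ≈ 0.432.
p = a·p₁ + b·p₂ ≈ (0.106, -0.365, -0.925); φ = arcsin(p_z) ≈ -67.64°, λ = atan2(p_y, p_x) ≈ -73.78°.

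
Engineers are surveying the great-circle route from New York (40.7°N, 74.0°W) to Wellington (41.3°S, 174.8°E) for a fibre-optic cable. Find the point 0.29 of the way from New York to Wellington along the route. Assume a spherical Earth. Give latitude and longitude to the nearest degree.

≈ 19°N, 110°W

Write both endpoints as unit vectors p₁, p₂ with components (cos φ cos λ, cos φ sin λ, sin φ).
The central angle between the endpoints is δ = arccos(p₁·p₂) ≈ 2.261 rad (129.5°).
Interpolate at f = 0.29 with slerp weights a = sin((1−f)δ)/sin δ ≈ 1.296, b = sin(fδ)/sin δ ≈ 0.790.
p = a·p₁ + b·p₂ ≈ (-0.321, -0.890, 0.323); φ = arcsin(p_z) ≈ 18.86°, λ = atan2(p_y, p_x) ≈ -109.80°.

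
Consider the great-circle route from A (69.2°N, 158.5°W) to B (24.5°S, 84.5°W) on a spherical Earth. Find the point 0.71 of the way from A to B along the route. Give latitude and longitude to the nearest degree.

≈ (5°N, 95°W)

Write both endpoints as unit vectors p₁, p₂ with components (cos φ cos λ, cos φ sin λ, sin φ).
The central angle between the endpoints is δ = arccos(p₁·p₂) ≈ 1.874 rad (107.4°).
Interpolate at f = 0.71 with slerp weights a = sin((1−f)δ)/sin δ ≈ 0.542, b = sin(fδ)/sin δ ≈ 1.018.
p = a·p₁ + b·p₂ ≈ (-0.090, -0.992, 0.084); φ = arcsin(p_z) ≈ 4.85°, λ = atan2(p_y, p_x) ≈ -95.20°.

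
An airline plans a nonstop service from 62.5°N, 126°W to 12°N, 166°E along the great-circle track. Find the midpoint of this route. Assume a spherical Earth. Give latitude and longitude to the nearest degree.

Convert each endpoint to a unit vector on the sphere (x = cos φ cos λ, y = cos φ sin λ, z = sin φ).
The central angle between the endpoints is δ = arccos(p₁·p₂) ≈ 1.209 rad (69.3°).
Interpolate at f = 1/2 with slerp weights a = sin((1−f)δ)/sin δ ≈ 0.608, b = sin(fδ)/sin δ ≈ 0.608.
p = a·p₁ + b·p₂ ≈ (-0.742, -0.083, 0.665); φ = arcsin(p_z) ≈ 41.72°, λ = atan2(p_y, p_x) ≈ -173.60°.

≈ 42°N, 174°W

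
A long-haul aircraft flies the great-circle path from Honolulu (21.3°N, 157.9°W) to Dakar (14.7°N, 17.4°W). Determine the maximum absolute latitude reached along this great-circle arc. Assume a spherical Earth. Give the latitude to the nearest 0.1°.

The great circle lies in the plane with unit normal n̂ = (p₁ × p₂)/|p₁ × p₂|.
Here n̂_z ≈ +0.719; the vertex latitude is φ_max = arccos|n̂_z| ≈ 44.1°.
Check via Clairaut: cos φ_max = |cos φ₁| · sin C = cos(21.3°)·sin(50.5°) ≈ 0.719, again giving ≈ 44.1°.

≈ 44.1°N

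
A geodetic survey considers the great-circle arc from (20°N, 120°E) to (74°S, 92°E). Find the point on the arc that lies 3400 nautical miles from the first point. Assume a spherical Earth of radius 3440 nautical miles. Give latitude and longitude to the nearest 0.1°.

The haversine formula gives a central angle δ ≈ 1.671 rad (95.7°) between the endpoints. The total great-circle distance is δ·R ≈ 1.671 × 3440 ≈ 5748 nmi, so the target fraction is f = 3400/5748 ≈ 0.591.
Interpolate at f ≈ 0.591 with slerp weights a = sin((1−f)δ)/sin δ ≈ 0.634, b = sin(fδ)/sin δ ≈ 0.839.
p = a·p₁ + b·p₂ ≈ (-0.306, 0.747, -0.590); φ = arcsin(p_z) ≈ -36.16°, λ = atan2(p_y, p_x) ≈ 112.27°.

≈ (36.2°S, 112.3°E)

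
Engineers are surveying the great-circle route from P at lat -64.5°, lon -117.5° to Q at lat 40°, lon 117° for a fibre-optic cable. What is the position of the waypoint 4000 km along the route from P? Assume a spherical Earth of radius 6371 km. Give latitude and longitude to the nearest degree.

≈ lat -51°, lon 175°

From cos δ = sin φ₁ sin φ₂ + cos φ₁ cos φ₂ cos Δλ, the central angle is δ ≈ 2.452 rad (140.5°). The total great-circle distance is δ·R ≈ 2.452 × 6371 ≈ 15623 km, so the target fraction is f = 4000/15623 ≈ 0.256.
Interpolate at f ≈ 0.256 with slerp weights a = sin((1−f)δ)/sin δ ≈ 1.522, b = sin(fδ)/sin δ ≈ 0.924.
p = a·p₁ + b·p₂ ≈ (-0.624, 0.049, -0.780); φ = arcsin(p_z) ≈ -51.27°, λ = atan2(p_y, p_x) ≈ 175.49°.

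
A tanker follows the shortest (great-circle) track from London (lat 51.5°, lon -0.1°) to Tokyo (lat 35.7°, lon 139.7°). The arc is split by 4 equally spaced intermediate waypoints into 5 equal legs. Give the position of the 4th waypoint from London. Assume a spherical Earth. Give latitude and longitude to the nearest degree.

≈ lat 51°, lon 129°

Write both endpoints as unit vectors p₁, p₂ with components (cos φ cos λ, cos φ sin λ, sin φ).
The central angle between the endpoints is δ = arccos(p₁·p₂) ≈ 1.500 rad (86.0°).
Interpolate at f = 4/5 with slerp weights a = sin((1−f)δ)/sin δ ≈ 0.296, b = sin(fδ)/sin δ ≈ 0.934.
p = a·p₁ + b·p₂ ≈ (-0.394, 0.490, 0.777); φ = arcsin(p_z) ≈ 51.00°, λ = atan2(p_y, p_x) ≈ 128.80°.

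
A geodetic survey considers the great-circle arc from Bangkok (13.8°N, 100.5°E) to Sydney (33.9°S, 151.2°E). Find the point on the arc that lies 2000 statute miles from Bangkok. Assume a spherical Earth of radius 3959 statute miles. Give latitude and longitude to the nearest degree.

Write both endpoints as unit vectors p₁, p₂ with components (cos φ cos λ, cos φ sin λ, sin φ).
The central angle between the endpoints is δ = arccos(p₁·p₂) ≈ 1.184 rad (67.8°). The total great-circle distance is δ·R ≈ 1.184 × 3959 ≈ 4686 mi, so the target fraction is f = 2000/4686 ≈ 0.427.
Interpolate at f ≈ 0.427 with slerp weights a = sin((1−f)δ)/sin δ ≈ 0.678, b = sin(fδ)/sin δ ≈ 0.523.
p = a·p₁ + b·p₂ ≈ (-0.500, 0.856, -0.130); φ = arcsin(p_z) ≈ -7.46°, λ = atan2(p_y, p_x) ≈ 120.29°.

≈ 7°S, 120°E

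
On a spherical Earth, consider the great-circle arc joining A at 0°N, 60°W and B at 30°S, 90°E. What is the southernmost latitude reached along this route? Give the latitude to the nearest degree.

The great circle lies in the plane with unit normal n̂ = (p₁ × p₂)/|p₁ × p₂|.
Here n̂_z ≈ +0.655; the vertex latitude is φ_max = arccos|n̂_z| ≈ 49.1°.
Check via Clairaut: cos φ_max = |cos φ₁| · sin C = cos(0.0°)·sin(139.1°) ≈ 0.655, again giving ≈ 49.1°.

≈ 49°S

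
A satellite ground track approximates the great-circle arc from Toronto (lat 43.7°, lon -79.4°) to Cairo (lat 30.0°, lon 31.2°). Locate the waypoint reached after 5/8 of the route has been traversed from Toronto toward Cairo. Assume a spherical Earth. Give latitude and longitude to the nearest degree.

≈ lat 49°, lon -1°

The haversine formula gives a central angle δ ≈ 1.445 rad (82.8°) between the endpoints.
Interpolate at f = 5/8 with slerp weights a = sin((1−f)δ)/sin δ ≈ 0.520, b = sin(fδ)/sin δ ≈ 0.792.
p = a·p₁ + b·p₂ ≈ (0.656, -0.014, 0.755); φ = arcsin(p_z) ≈ 49.03°, λ = atan2(p_y, p_x) ≈ -1.25°.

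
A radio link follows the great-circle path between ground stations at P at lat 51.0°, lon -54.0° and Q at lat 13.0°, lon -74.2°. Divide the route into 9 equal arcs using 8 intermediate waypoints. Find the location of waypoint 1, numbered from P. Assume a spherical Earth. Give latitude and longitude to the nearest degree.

The haversine formula gives a central angle δ ≈ 0.722 rad (41.4°) between the endpoints.
Interpolate at f = 1/9 with slerp weights a = sin((1−f)δ)/sin δ ≈ 0.906, b = sin(fδ)/sin δ ≈ 0.121.
p = a·p₁ + b·p₂ ≈ (0.367, -0.575, 0.731); φ = arcsin(p_z) ≈ 46.99°, λ = atan2(p_y, p_x) ≈ -57.43°.

≈ lat 47°, lon -57°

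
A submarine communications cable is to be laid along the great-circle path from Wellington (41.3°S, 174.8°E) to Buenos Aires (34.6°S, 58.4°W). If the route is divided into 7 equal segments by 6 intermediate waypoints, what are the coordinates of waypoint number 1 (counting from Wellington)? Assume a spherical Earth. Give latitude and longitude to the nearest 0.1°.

≈ (50.3°S, 172.0°W)

Convert each endpoint to a unit vector on the sphere (x = cos φ cos λ, y = cos φ sin λ, z = sin φ).
The central angle between the endpoints is δ = arccos(p₁·p₂) ≈ 1.566 rad (89.8°).
Interpolate at f = 1/7 with slerp weights a = sin((1−f)δ)/sin δ ≈ 0.974, b = sin(fδ)/sin δ ≈ 0.222.
p = a·p₁ + b·p₂ ≈ (-0.633, -0.089, -0.769); φ = arcsin(p_z) ≈ -50.26°, λ = atan2(p_y, p_x) ≈ -171.97°.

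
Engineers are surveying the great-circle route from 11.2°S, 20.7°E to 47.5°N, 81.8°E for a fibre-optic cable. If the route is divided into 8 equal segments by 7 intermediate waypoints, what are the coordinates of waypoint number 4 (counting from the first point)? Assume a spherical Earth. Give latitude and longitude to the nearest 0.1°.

Write both endpoints as unit vectors p₁, p₂ with components (cos φ cos λ, cos φ sin λ, sin φ).
The central angle between the endpoints is δ = arccos(p₁·p₂) ≈ 1.393 rad (79.8°).
Interpolate at f = 4/8 with slerp weights a = sin((1−f)δ)/sin δ ≈ 0.652, b = sin(fδ)/sin δ ≈ 0.652.
p = a·p₁ + b·p₂ ≈ (0.661, 0.662, 0.354); φ = arcsin(p_z) ≈ 20.73°, λ = atan2(p_y, p_x) ≈ 45.04°.

≈ 20.7°N, 45.0°E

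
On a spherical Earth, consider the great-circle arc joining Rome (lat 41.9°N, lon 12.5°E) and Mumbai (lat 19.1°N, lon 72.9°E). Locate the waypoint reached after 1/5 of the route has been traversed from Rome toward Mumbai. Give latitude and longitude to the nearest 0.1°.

≈ lat 40.1°N, lon 27.0°E

From cos δ = sin φ₁ sin φ₂ + cos φ₁ cos φ₂ cos Δλ, the central angle is δ ≈ 0.969 rad (55.5°).
Interpolate at f = 1/5 with slerp weights a = sin((1−f)δ)/sin δ ≈ 0.849, b = sin(fδ)/sin δ ≈ 0.234.
p = a·p₁ + b·p₂ ≈ (0.682, 0.348, 0.643); φ = arcsin(p_z) ≈ 40.05°, λ = atan2(p_y, p_x) ≈ 27.02°.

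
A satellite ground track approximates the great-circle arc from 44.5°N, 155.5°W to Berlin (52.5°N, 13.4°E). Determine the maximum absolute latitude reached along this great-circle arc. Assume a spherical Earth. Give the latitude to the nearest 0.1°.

≈ 85.2°N

The great circle lies in the plane with unit normal n̂ = (p₁ × p₂)/|p₁ × p₂|.
Here n̂_z ≈ +0.084; the vertex latitude is φ_max = arccos|n̂_z| ≈ 85.2°.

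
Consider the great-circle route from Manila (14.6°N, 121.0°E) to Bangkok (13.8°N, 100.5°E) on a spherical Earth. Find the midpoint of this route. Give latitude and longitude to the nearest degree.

≈ 14°N, 111°E

Convert each endpoint to a unit vector on the sphere (x = cos φ cos λ, y = cos φ sin λ, z = sin φ).
The central angle between the endpoints is δ = arccos(p₁·p₂) ≈ 0.347 rad (19.9°).
Interpolate at f = 1/2 with slerp weights a = sin((1−f)δ)/sin δ ≈ 0.508, b = sin(fδ)/sin δ ≈ 0.508.
p = a·p₁ + b·p₂ ≈ (-0.343, 0.906, 0.249); φ = arcsin(p_z) ≈ 14.42°, λ = atan2(p_y, p_x) ≈ 110.73°.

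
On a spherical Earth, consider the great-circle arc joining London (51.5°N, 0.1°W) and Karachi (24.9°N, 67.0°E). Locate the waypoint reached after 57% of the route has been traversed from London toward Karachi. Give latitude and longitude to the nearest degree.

≈ 41°N, 45°E

The haversine formula gives a central angle δ ≈ 0.989 rad (56.7°) between the endpoints.
Interpolate at f = 0.57 with slerp weights a = sin((1−f)δ)/sin δ ≈ 0.494, b = sin(fδ)/sin δ ≈ 0.640.
p = a·p₁ + b·p₂ ≈ (0.534, 0.534, 0.656); φ = arcsin(p_z) ≈ 40.98°, λ = atan2(p_y, p_x) ≈ 44.97°.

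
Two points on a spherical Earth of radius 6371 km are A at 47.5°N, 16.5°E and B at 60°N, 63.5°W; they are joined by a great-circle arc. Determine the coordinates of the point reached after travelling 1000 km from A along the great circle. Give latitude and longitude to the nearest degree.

≈ 54°N, 6°E

Write both endpoints as unit vectors p₁, p₂ with components (cos φ cos λ, cos φ sin λ, sin φ).
The central angle between the endpoints is δ = arccos(p₁·p₂) ≈ 0.799 rad (45.8°). The total great-circle distance is δ·R ≈ 0.799 × 6371 ≈ 5093 km, so the target fraction is f = 1000/5093 ≈ 0.196.
Interpolate at f ≈ 0.196 with slerp weights a = sin((1−f)δ)/sin δ ≈ 0.836, b = sin(fδ)/sin δ ≈ 0.218.
p = a·p₁ + b·p₂ ≈ (0.590, 0.063, 0.805); φ = arcsin(p_z) ≈ 53.61°, λ = atan2(p_y, p_x) ≈ 6.07°.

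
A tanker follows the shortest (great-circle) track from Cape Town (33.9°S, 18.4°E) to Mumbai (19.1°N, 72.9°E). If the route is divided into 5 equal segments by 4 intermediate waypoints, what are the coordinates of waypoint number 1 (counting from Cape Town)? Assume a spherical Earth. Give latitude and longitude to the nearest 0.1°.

≈ 24.3°S, 31.4°E

Write both endpoints as unit vectors p₁, p₂ with components (cos φ cos λ, cos φ sin λ, sin φ).
The central angle between the endpoints is δ = arccos(p₁·p₂) ≈ 1.294 rad (74.2°).
Interpolate at f = 1/5 with slerp weights a = sin((1−f)δ)/sin δ ≈ 0.894, b = sin(fδ)/sin δ ≈ 0.266.
p = a·p₁ + b·p₂ ≈ (0.778, 0.475, -0.412); φ = arcsin(p_z) ≈ -24.30°, λ = atan2(p_y, p_x) ≈ 31.38°.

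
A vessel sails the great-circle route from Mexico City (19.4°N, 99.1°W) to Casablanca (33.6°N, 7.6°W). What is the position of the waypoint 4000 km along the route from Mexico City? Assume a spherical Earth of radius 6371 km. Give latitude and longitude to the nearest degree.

Write both endpoints as unit vectors p₁, p₂ with components (cos φ cos λ, cos φ sin λ, sin φ).
The central angle between the endpoints is δ = arccos(p₁·p₂) ≈ 1.407 rad (80.6°). The total great-circle distance is δ·R ≈ 1.407 × 6371 ≈ 8963 km, so the target fraction is f = 4000/8963 ≈ 0.446.
Interpolate at f ≈ 0.446 with slerp weights a = sin((1−f)δ)/sin δ ≈ 0.712, b = sin(fδ)/sin δ ≈ 0.595.
p = a·p₁ + b·p₂ ≈ (0.385, -0.729, 0.566); φ = arcsin(p_z) ≈ 34.47°, λ = atan2(p_y, p_x) ≈ -62.13°.

≈ 34°N, 62°W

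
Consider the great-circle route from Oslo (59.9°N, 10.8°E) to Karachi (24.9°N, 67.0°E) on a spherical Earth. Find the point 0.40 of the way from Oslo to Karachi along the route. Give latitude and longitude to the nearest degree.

Write both endpoints as unit vectors p₁, p₂ with components (cos φ cos λ, cos φ sin λ, sin φ).
The central angle between the endpoints is δ = arccos(p₁·p₂) ≈ 0.905 rad (51.9°).
Interpolate at f = 0.40 with slerp weights a = sin((1−f)δ)/sin δ ≈ 0.657, b = sin(fδ)/sin δ ≈ 0.450.
p = a·p₁ + b·p₂ ≈ (0.483, 0.438, 0.758); φ = arcsin(p_z) ≈ 49.30°, λ = atan2(p_y, p_x) ≈ 42.17°.

≈ 49°N, 42°E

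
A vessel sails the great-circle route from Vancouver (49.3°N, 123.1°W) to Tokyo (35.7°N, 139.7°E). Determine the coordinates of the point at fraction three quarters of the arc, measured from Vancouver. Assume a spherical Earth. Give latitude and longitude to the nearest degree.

Convert each endpoint to a unit vector on the sphere (x = cos φ cos λ, y = cos φ sin λ, z = sin φ).
The central angle between the endpoints is δ = arccos(p₁·p₂) ≈ 1.185 rad (67.9°).
Interpolate at f = 3/4 with slerp weights a = sin((1−f)δ)/sin δ ≈ 0.315, b = sin(fδ)/sin δ ≈ 0.838.
p = a·p₁ + b·p₂ ≈ (-0.631, 0.268, 0.728); φ = arcsin(p_z) ≈ 46.71°, λ = atan2(p_y, p_x) ≈ 157.00°.

≈ 47°N, 157°E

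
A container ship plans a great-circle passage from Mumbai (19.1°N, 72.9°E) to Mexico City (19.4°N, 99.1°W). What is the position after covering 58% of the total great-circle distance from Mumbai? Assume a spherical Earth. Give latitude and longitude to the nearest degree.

The haversine formula gives a central angle δ ≈ 2.456 rad (140.7°) between the endpoints.
Interpolate at f = 0.58 with slerp weights a = sin((1−f)δ)/sin δ ≈ 1.355, b = sin(fδ)/sin δ ≈ 1.562.
p = a·p₁ + b·p₂ ≈ (0.143, -0.231, 0.962); φ = arcsin(p_z) ≈ 74.21°, λ = atan2(p_y, p_x) ≈ -58.19°.

≈ (74°N, 58°W)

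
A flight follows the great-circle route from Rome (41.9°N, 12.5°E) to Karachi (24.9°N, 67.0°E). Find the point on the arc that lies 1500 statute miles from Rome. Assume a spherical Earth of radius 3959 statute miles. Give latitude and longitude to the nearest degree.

≈ 37°N, 40°E

Write both endpoints as unit vectors p₁, p₂ with components (cos φ cos λ, cos φ sin λ, sin φ).
The central angle between the endpoints is δ = arccos(p₁·p₂) ≈ 0.832 rad (47.7°). The total great-circle distance is δ·R ≈ 0.832 × 3959 ≈ 3295 mi, so the target fraction is f = 1500/3295 ≈ 0.455.
Interpolate at f ≈ 0.455 with slerp weights a = sin((1−f)δ)/sin δ ≈ 0.592, b = sin(fδ)/sin δ ≈ 0.500.
p = a·p₁ + b·p₂ ≈ (0.608, 0.513, 0.606); φ = arcsin(p_z) ≈ 37.31°, λ = atan2(p_y, p_x) ≈ 40.17°.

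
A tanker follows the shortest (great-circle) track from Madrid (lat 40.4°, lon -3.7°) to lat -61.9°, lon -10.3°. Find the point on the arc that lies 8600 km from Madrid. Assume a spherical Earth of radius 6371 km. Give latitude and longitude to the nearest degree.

From cos δ = sin φ₁ sin φ₂ + cos φ₁ cos φ₂ cos Δλ, the central angle is δ ≈ 1.788 rad (102.4°). The total great-circle distance is δ·R ≈ 1.788 × 6371 ≈ 11391 km, so the target fraction is f = 8600/11391 ≈ 0.755.
Interpolate at f ≈ 0.755 with slerp weights a = sin((1−f)δ)/sin δ ≈ 0.434, b = sin(fδ)/sin δ ≈ 0.999.
p = a·p₁ + b·p₂ ≈ (0.793, -0.105, -0.600); φ = arcsin(p_z) ≈ -36.86°, λ = atan2(p_y, p_x) ≈ -7.58°.

≈ lat -37°, lon -8°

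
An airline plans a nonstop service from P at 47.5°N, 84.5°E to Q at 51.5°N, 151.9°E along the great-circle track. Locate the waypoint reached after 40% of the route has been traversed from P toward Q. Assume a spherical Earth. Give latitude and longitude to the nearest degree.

Write both endpoints as unit vectors p₁, p₂ with components (cos φ cos λ, cos φ sin λ, sin φ).
The central angle between the endpoints is δ = arccos(p₁·p₂) ≈ 0.740 rad (42.4°).
Interpolate at f = 0.40 with slerp weights a = sin((1−f)δ)/sin δ ≈ 0.637, b = sin(fδ)/sin δ ≈ 0.433.
p = a·p₁ + b·p₂ ≈ (-0.196, 0.555, 0.808); φ = arcsin(p_z) ≈ 53.92°, λ = atan2(p_y, p_x) ≈ 109.47°.

≈ 54°N, 109°E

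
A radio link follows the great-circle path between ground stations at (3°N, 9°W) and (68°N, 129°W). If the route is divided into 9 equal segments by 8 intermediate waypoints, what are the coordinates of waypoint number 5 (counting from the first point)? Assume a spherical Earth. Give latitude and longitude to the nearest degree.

≈ (53°N, 35°W)

Convert each endpoint to a unit vector on the sphere (x = cos φ cos λ, y = cos φ sin λ, z = sin φ).
The central angle between the endpoints is δ = arccos(p₁·p₂) ≈ 1.710 rad (98.0°).
Interpolate at f = 5/9 with slerp weights a = sin((1−f)δ)/sin δ ≈ 0.696, b = sin(fδ)/sin δ ≈ 0.821.
p = a·p₁ + b·p₂ ≈ (0.492, -0.348, 0.798); φ = arcsin(p_z) ≈ 52.93°, λ = atan2(p_y, p_x) ≈ -35.23°.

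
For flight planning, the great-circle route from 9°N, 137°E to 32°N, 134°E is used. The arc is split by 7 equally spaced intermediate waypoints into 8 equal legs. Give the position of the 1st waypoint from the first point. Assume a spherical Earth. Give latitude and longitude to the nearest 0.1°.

≈ 11.9°N, 136.7°E

The haversine formula gives a central angle δ ≈ 0.404 rad (23.2°) between the endpoints.
Interpolate at f = 1/8 with slerp weights a = sin((1−f)δ)/sin δ ≈ 0.881, b = sin(fδ)/sin δ ≈ 0.128.
p = a·p₁ + b·p₂ ≈ (-0.712, 0.672, 0.206); φ = arcsin(p_z) ≈ 11.88°, λ = atan2(p_y, p_x) ≈ 136.67°.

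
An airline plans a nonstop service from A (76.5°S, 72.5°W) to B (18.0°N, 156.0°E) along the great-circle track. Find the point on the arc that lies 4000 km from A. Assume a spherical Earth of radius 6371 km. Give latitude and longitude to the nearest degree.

Convert each endpoint to a unit vector on the sphere (x = cos φ cos λ, y = cos φ sin λ, z = sin φ).
The central angle between the endpoints is δ = arccos(p₁·p₂) ≈ 2.035 rad (116.6°). The total great-circle distance is δ·R ≈ 2.035 × 6371 ≈ 12964 km, so the target fraction is f = 4000/12964 ≈ 0.309.
Interpolate at f ≈ 0.309 with slerp weights a = sin((1−f)δ)/sin δ ≈ 1.103, b = sin(fδ)/sin δ ≈ 0.657.
p = a·p₁ + b·p₂ ≈ (-0.493, 0.008, -0.870); φ = arcsin(p_z) ≈ -60.44°, λ = atan2(p_y, p_x) ≈ 179.02°.

≈ (60°S, 179°E)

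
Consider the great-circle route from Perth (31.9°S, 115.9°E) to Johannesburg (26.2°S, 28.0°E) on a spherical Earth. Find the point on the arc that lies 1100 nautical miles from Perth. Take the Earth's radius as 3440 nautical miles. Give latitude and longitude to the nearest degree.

Convert each endpoint to a unit vector on the sphere (x = cos φ cos λ, y = cos φ sin λ, z = sin φ).
The central angle between the endpoints is δ = arccos(p₁·p₂) ≈ 1.307 rad (74.9°). The total great-circle distance is δ·R ≈ 1.307 × 3440 ≈ 4494 nmi, so the target fraction is f = 1100/4494 ≈ 0.245.
Interpolate at f ≈ 0.245 with slerp weights a = sin((1−f)δ)/sin δ ≈ 0.864, b = sin(fδ)/sin δ ≈ 0.326.
p = a·p₁ + b·p₂ ≈ (-0.062, 0.797, -0.600); φ = arcsin(p_z) ≈ -36.90°, λ = atan2(p_y, p_x) ≈ 94.48°.

≈ 37°S, 94°E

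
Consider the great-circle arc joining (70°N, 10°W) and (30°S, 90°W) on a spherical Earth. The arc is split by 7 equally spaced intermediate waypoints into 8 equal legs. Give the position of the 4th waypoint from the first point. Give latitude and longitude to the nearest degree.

From cos δ = sin φ₁ sin φ₂ + cos φ₁ cos φ₂ cos Δλ, the central angle is δ ≈ 2.002 rad (114.7°).
Interpolate at f = 4/8 with slerp weights a = sin((1−f)δ)/sin δ ≈ 0.927, b = sin(fδ)/sin δ ≈ 0.927.
p = a·p₁ + b·p₂ ≈ (0.312, -0.858, 0.408); φ = arcsin(p_z) ≈ 24.06°, λ = atan2(p_y, p_x) ≈ -70.00°.

≈ (24°N, 70°W)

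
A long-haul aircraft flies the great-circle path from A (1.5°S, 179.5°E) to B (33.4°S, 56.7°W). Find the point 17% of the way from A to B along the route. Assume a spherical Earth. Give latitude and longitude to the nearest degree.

Convert each endpoint to a unit vector on the sphere (x = cos φ cos λ, y = cos φ sin λ, z = sin φ).
The central angle between the endpoints is δ = arccos(p₁·p₂) ≈ 2.037 rad (116.7°).
Interpolate at f = 0.17 with slerp weights a = sin((1−f)δ)/sin δ ≈ 1.112, b = sin(fδ)/sin δ ≈ 0.380.
p = a·p₁ + b·p₂ ≈ (-0.937, -0.256, -0.238); φ = arcsin(p_z) ≈ -13.79°, λ = atan2(p_y, p_x) ≈ -164.75°.

≈ (14°S, 165°W)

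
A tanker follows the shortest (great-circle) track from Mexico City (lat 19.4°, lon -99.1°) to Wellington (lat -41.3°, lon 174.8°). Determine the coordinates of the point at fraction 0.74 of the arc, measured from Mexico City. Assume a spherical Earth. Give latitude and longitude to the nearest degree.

Convert each endpoint to a unit vector on the sphere (x = cos φ cos λ, y = cos φ sin λ, z = sin φ).
The central angle between the endpoints is δ = arccos(p₁·p₂) ≈ 1.743 rad (99.8°).
Interpolate at f = 0.74 with slerp weights a = sin((1−f)δ)/sin δ ≈ 0.444, b = sin(fδ)/sin δ ≈ 0.975.
p = a·p₁ + b·p₂ ≈ (-0.796, -0.347, -0.496); φ = arcsin(p_z) ≈ -29.73°, λ = atan2(p_y, p_x) ≈ -156.42°.

≈ lat -30°, lon -156°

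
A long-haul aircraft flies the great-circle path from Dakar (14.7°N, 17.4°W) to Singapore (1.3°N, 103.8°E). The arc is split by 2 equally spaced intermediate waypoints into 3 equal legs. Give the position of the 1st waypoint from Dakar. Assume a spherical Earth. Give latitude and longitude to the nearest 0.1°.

≈ 17.7°N, 24.1°E

From cos δ = sin φ₁ sin φ₂ + cos φ₁ cos φ₂ cos Δλ, the central angle is δ ≈ 2.089 rad (119.7°).
Interpolate at f = 1/3 with slerp weights a = sin((1−f)δ)/sin δ ≈ 1.133, b = sin(fδ)/sin δ ≈ 0.738.
p = a·p₁ + b·p₂ ≈ (0.870, 0.389, 0.304); φ = arcsin(p_z) ≈ 17.71°, λ = atan2(p_y, p_x) ≈ 24.11°.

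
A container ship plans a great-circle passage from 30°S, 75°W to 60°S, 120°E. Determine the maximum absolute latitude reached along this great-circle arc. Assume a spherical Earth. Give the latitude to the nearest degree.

≈ 84°S

The great circle lies in the plane with unit normal n̂ = (p₁ × p₂)/|p₁ × p₂|.
Here n̂_z ≈ -0.112; the vertex latitude is φ_max = arccos|n̂_z| ≈ 83.6°.
Check via Clairaut: cos φ_max = |cos φ₁| · sin C = cos(30.0°)·sin(172.6°) ≈ 0.112, again giving ≈ 83.6°.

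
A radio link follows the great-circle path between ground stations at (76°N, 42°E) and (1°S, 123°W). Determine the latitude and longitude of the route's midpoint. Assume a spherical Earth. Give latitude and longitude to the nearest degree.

≈ (51°N, 118°W)

From cos δ = sin φ₁ sin φ₂ + cos φ₁ cos φ₂ cos Δλ, the central angle is δ ≈ 1.824 rad (104.5°).
Interpolate at f = 1/2 with slerp weights a = sin((1−f)δ)/sin δ ≈ 0.817, b = sin(fδ)/sin δ ≈ 0.817.
p = a·p₁ + b·p₂ ≈ (-0.298, -0.553, 0.778); φ = arcsin(p_z) ≈ 51.10°, λ = atan2(p_y, p_x) ≈ -118.33°.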